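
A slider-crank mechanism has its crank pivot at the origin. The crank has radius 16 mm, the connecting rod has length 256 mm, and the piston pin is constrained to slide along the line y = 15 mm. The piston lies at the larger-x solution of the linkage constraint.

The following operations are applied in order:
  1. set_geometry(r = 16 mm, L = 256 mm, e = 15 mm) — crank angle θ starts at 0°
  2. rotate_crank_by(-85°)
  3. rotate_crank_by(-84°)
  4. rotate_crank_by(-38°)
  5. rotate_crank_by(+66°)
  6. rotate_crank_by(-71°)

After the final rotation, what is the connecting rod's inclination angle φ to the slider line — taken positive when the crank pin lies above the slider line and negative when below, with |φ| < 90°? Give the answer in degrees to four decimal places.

-1.4597

set_geometry: r = 16 mm, L = 256 mm, e = 15 mm; θ ← 0°
rotate_crank_by(-85°): θ ← 0° -85° = -85°
rotate_crank_by(-84°): θ ← -85° -84° = -169°
rotate_crank_by(-38°): θ ← -169° -38° = -207°
rotate_crank_by(+66°): θ ← -207° +66° = -141°
rotate_crank_by(-71°): θ ← -141° -71° = -212°
crank pin P = (r cos θ, r sin θ) = (-13.568770, 8.478708)
h = r sin θ − e = 8.478708 − 15 = -6.521292
sin φ = h / L = -6.521292 / 256 = -0.02547380
φ = arcsin(-0.02547380) = -1.459699°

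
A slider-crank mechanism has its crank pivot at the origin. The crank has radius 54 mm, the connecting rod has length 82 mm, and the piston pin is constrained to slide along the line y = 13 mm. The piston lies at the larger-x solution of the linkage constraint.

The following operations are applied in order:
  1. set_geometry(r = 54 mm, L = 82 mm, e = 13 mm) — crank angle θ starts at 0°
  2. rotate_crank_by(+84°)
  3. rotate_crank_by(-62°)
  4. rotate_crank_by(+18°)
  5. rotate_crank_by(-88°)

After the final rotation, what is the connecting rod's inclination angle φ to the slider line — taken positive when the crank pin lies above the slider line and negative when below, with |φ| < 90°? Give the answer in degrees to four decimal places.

set_geometry: r = 54 mm, L = 82 mm, e = 13 mm; θ ← 0°
rotate_crank_by(+84°): θ ← 0° +84° = 84°
rotate_crank_by(-62°): θ ← 84° -62° = 22°
rotate_crank_by(+18°): θ ← 22° +18° = 40°
rotate_crank_by(-88°): θ ← 40° -88° = -48°
crank pin P = (r cos θ, r sin θ) = (36.133053, -40.129821)
h = r sin θ − e = -40.129821 − 13 = -53.129821
sin φ = h / L = -53.129821 / 82 = -0.64792464
φ = arcsin(-0.64792464) = -40.385311°

-40.3853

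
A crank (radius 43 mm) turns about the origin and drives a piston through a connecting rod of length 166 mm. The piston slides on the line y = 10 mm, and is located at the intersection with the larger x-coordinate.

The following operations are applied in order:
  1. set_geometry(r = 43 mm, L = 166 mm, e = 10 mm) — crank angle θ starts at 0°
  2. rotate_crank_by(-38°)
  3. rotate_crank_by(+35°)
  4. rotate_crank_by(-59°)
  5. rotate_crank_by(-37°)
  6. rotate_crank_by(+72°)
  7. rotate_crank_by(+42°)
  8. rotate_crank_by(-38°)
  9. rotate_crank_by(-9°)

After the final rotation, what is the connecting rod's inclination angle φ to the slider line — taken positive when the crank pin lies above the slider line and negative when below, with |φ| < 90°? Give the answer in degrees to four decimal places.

-11.3913

set_geometry: r = 43 mm, L = 166 mm, e = 10 mm; θ ← 0°
rotate_crank_by(-38°): θ ← 0° -38° = -38°
rotate_crank_by(+35°): θ ← -38° +35° = -3°
rotate_crank_by(-59°): θ ← -3° -59° = -62°
rotate_crank_by(-37°): θ ← -62° -37° = -99°
rotate_crank_by(+72°): θ ← -99° +72° = -27°
rotate_crank_by(+42°): θ ← -27° +42° = 15°
rotate_crank_by(-38°): θ ← 15° -38° = -23°
rotate_crank_by(-9°): θ ← -23° -9° = -32°
crank pin P = (r cos θ, r sin θ) = (36.466068, -22.786528)
h = r sin θ − e = -22.786528 − 10 = -32.786528
sin φ = h / L = -32.786528 / 166 = -0.19750921
φ = arcsin(-0.19750921) = -11.391342°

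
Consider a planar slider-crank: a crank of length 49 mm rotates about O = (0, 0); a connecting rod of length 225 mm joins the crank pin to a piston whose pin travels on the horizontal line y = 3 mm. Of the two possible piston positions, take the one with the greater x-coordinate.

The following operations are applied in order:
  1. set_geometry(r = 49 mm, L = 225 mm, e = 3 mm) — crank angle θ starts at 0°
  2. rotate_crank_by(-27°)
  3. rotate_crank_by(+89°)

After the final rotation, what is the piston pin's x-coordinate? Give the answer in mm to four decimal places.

set_geometry: r = 49 mm, L = 225 mm, e = 3 mm; θ ← 0°
rotate_crank_by(-27°): θ ← 0° -27° = -27°
rotate_crank_by(+89°): θ ← -27° +89° = 62°
crank pin P = (r cos θ, r sin θ) = (23.004107, 43.264432)
h = r sin θ − e = 43.264432 − 3 = 40.264432
x = r cos θ + √(L² − h²) = 23.004107 + √(50625.0 − 1621.2245) = 23.004107 + 221.367964 = 244.372071

244.3721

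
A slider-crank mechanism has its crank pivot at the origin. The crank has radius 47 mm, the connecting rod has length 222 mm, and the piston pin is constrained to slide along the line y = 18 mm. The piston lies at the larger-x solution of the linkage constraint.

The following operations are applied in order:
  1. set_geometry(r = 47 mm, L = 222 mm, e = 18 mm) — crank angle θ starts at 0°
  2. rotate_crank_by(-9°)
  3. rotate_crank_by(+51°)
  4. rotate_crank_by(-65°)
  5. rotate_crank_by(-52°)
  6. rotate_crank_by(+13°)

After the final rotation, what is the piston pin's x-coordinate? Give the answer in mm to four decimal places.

235.9435

set_geometry: r = 47 mm, L = 222 mm, e = 18 mm; θ ← 0°
rotate_crank_by(-9°): θ ← 0° -9° = -9°
rotate_crank_by(+51°): θ ← -9° +51° = 42°
rotate_crank_by(-65°): θ ← 42° -65° = -23°
rotate_crank_by(-52°): θ ← -23° -52° = -75°
rotate_crank_by(+13°): θ ← -75° +13° = -62°
crank pin P = (r cos θ, r sin θ) = (22.065163, -41.498537)
h = r sin θ − e = -41.498537 − 18 = -59.498537
x = r cos θ + √(L² − h²) = 22.065163 + √(49284.0 − 3540.0759) = 22.065163 + 213.878293 = 235.943456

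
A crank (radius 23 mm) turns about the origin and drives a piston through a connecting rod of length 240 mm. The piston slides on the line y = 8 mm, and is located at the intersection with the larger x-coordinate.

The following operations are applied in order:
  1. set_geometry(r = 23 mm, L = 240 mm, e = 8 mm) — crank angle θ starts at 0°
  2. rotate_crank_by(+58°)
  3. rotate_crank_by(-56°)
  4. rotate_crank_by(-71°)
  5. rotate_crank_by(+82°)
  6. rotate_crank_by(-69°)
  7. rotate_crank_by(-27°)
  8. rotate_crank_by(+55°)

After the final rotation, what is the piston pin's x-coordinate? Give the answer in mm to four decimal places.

259.5705

set_geometry: r = 23 mm, L = 240 mm, e = 8 mm; θ ← 0°
rotate_crank_by(+58°): θ ← 0° +58° = 58°
rotate_crank_by(-56°): θ ← 58° -56° = 2°
rotate_crank_by(-71°): θ ← 2° -71° = -69°
rotate_crank_by(+82°): θ ← -69° +82° = 13°
rotate_crank_by(-69°): θ ← 13° -69° = -56°
rotate_crank_by(-27°): θ ← -56° -27° = -83°
rotate_crank_by(+55°): θ ← -83° +55° = -28°
crank pin P = (r cos θ, r sin θ) = (20.307795, -10.797846)
h = r sin θ − e = -10.797846 − 8 = -18.797846
x = r cos θ + √(L² − h²) = 20.307795 + √(57600.0 − 353.3590) = 20.307795 + 239.262703 = 259.570498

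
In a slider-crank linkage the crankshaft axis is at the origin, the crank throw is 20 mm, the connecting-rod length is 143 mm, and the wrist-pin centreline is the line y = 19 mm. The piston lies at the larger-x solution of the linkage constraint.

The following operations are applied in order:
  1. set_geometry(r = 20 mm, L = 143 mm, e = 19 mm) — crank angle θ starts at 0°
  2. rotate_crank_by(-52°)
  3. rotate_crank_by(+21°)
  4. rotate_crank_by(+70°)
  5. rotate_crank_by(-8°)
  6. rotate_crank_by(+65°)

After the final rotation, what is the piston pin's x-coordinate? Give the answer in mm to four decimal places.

set_geometry: r = 20 mm, L = 143 mm, e = 19 mm; θ ← 0°
rotate_crank_by(-52°): θ ← 0° -52° = -52°
rotate_crank_by(+21°): θ ← -52° +21° = -31°
rotate_crank_by(+70°): θ ← -31° +70° = 39°
rotate_crank_by(-8°): θ ← 39° -8° = 31°
rotate_crank_by(+65°): θ ← 31° +65° = 96°
crank pin P = (r cos θ, r sin θ) = (-2.090569, 19.890438)
h = r sin θ − e = 19.890438 − 19 = 0.890438
x = r cos θ + √(L² − h²) = -2.090569 + √(20449.0 − 0.7929) = -2.090569 + 142.997228 = 140.906658

140.9067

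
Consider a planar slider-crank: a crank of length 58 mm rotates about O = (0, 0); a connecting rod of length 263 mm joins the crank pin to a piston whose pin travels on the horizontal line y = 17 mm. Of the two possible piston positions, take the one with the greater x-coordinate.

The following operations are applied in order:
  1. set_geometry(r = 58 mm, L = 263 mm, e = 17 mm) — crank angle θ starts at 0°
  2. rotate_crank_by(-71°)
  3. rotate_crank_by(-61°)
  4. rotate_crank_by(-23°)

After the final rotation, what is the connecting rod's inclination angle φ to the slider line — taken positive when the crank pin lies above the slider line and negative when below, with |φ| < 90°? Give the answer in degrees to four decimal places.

-9.0815

set_geometry: r = 58 mm, L = 263 mm, e = 17 mm; θ ← 0°
rotate_crank_by(-71°): θ ← 0° -71° = -71°
rotate_crank_by(-61°): θ ← -71° -61° = -132°
rotate_crank_by(-23°): θ ← -132° -23° = -155°
crank pin P = (r cos θ, r sin θ) = (-52.565852, -24.511859)
h = r sin θ − e = -24.511859 − 17 = -41.511859
sin φ = h / L = -41.511859 / 263 = -0.15783977
φ = arcsin(-0.15783977) = -9.081531°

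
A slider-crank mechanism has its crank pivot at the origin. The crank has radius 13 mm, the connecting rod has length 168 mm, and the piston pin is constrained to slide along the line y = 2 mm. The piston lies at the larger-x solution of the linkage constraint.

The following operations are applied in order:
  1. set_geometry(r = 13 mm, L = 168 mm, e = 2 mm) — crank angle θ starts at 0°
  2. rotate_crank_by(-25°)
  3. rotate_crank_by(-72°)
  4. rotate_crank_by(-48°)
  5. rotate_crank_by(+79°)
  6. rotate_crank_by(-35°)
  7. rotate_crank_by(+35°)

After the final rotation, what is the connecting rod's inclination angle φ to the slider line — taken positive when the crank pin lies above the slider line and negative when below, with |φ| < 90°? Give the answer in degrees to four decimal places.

set_geometry: r = 13 mm, L = 168 mm, e = 2 mm; θ ← 0°
rotate_crank_by(-25°): θ ← 0° -25° = -25°
rotate_crank_by(-72°): θ ← -25° -72° = -97°
rotate_crank_by(-48°): θ ← -97° -48° = -145°
rotate_crank_by(+79°): θ ← -145° +79° = -66°
rotate_crank_by(-35°): θ ← -66° -35° = -101°
rotate_crank_by(+35°): θ ← -101° +35° = -66°
crank pin P = (r cos θ, r sin θ) = (5.287576, -11.876091)
h = r sin θ − e = -11.876091 − 2 = -13.876091
sin φ = h / L = -13.876091 / 168 = -0.08259578
φ = arcsin(-0.08259578) = -4.737787°

-4.7378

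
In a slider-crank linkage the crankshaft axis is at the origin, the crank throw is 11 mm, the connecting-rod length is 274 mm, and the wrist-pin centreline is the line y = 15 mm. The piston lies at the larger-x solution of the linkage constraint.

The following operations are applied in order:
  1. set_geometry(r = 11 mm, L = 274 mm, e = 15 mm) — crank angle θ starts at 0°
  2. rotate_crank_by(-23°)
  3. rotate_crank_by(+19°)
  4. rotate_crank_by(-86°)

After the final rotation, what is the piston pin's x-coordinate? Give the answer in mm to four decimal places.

272.7636

set_geometry: r = 11 mm, L = 274 mm, e = 15 mm; θ ← 0°
rotate_crank_by(-23°): θ ← 0° -23° = -23°
rotate_crank_by(+19°): θ ← -23° +19° = -4°
rotate_crank_by(-86°): θ ← -4° -86° = -90°
crank pin P = (r cos θ, r sin θ) = (0.000000, -11.000000)
h = r sin θ − e = -11.000000 − 15 = -26.000000
x = r cos θ + √(L² − h²) = 0.000000 + √(75076.0 − 676.0000) = 0.000000 + 272.763634 = 272.763634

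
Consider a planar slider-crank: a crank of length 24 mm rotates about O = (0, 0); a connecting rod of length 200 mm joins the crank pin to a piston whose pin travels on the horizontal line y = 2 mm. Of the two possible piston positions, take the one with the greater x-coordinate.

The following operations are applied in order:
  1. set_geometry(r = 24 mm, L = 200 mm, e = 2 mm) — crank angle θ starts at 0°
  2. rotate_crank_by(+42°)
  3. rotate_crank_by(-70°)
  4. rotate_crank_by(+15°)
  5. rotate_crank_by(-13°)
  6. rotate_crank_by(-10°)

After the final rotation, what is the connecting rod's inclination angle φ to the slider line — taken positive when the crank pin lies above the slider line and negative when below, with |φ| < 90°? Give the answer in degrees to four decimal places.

set_geometry: r = 24 mm, L = 200 mm, e = 2 mm; θ ← 0°
rotate_crank_by(+42°): θ ← 0° +42° = 42°
rotate_crank_by(-70°): θ ← 42° -70° = -28°
rotate_crank_by(+15°): θ ← -28° +15° = -13°
rotate_crank_by(-13°): θ ← -13° -13° = -26°
rotate_crank_by(-10°): θ ← -26° -10° = -36°
crank pin P = (r cos θ, r sin θ) = (19.416408, -14.106846)
h = r sin θ − e = -14.106846 − 2 = -16.106846
sin φ = h / L = -16.106846 / 200 = -0.08053423
φ = arcsin(-0.08053423) = -4.619274°

-4.6193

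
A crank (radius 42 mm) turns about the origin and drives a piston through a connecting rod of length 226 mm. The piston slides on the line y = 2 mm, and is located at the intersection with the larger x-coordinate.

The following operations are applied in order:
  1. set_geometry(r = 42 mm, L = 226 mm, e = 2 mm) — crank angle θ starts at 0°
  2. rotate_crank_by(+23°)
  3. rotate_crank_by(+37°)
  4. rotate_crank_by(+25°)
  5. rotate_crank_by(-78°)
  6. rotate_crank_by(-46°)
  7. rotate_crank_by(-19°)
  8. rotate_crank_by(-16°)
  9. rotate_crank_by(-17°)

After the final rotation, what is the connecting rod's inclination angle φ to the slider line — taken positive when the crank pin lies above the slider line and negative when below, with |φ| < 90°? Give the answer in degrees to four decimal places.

-11.2250

set_geometry: r = 42 mm, L = 226 mm, e = 2 mm; θ ← 0°
rotate_crank_by(+23°): θ ← 0° +23° = 23°
rotate_crank_by(+37°): θ ← 23° +37° = 60°
rotate_crank_by(+25°): θ ← 60° +25° = 85°
rotate_crank_by(-78°): θ ← 85° -78° = 7°
rotate_crank_by(-46°): θ ← 7° -46° = -39°
rotate_crank_by(-19°): θ ← -39° -19° = -58°
rotate_crank_by(-16°): θ ← -58° -16° = -74°
rotate_crank_by(-17°): θ ← -74° -17° = -91°
crank pin P = (r cos θ, r sin θ) = (-0.733001, -41.993603)
h = r sin θ − e = -41.993603 − 2 = -43.993603
sin φ = h / L = -43.993603 / 226 = -0.19466196
φ = arcsin(-0.19466196) = -11.224977°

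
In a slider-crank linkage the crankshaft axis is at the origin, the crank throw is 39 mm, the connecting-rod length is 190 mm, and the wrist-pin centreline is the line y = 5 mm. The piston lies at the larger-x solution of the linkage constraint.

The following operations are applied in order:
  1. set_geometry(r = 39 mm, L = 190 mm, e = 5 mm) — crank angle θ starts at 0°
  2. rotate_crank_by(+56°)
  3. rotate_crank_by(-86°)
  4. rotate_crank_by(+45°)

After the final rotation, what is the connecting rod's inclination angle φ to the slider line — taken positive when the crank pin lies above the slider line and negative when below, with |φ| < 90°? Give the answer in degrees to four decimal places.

set_geometry: r = 39 mm, L = 190 mm, e = 5 mm; θ ← 0°
rotate_crank_by(+56°): θ ← 0° +56° = 56°
rotate_crank_by(-86°): θ ← 56° -86° = -30°
rotate_crank_by(+45°): θ ← -30° +45° = 15°
crank pin P = (r cos θ, r sin θ) = (37.671107, 10.093943)
h = r sin θ − e = 10.093943 − 5 = 5.093943
sin φ = h / L = 5.093943 / 190 = 0.02681023
φ = arcsin(0.02681023) = 1.536297°

1.5363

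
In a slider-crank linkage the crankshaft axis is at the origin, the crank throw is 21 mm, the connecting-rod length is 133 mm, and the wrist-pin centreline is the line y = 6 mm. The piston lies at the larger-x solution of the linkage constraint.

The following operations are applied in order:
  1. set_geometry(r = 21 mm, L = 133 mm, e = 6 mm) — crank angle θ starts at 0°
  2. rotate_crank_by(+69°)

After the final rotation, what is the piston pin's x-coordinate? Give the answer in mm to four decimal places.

set_geometry: r = 21 mm, L = 133 mm, e = 6 mm; θ ← 0°
rotate_crank_by(+69°): θ ← 0° +69° = 69°
crank pin P = (r cos θ, r sin θ) = (7.525727, 19.605189)
h = r sin θ − e = 19.605189 − 6 = 13.605189
x = r cos θ + √(L² − h²) = 7.525727 + √(17689.0 − 185.1012) = 7.525727 + 132.302301 = 139.828028

139.8280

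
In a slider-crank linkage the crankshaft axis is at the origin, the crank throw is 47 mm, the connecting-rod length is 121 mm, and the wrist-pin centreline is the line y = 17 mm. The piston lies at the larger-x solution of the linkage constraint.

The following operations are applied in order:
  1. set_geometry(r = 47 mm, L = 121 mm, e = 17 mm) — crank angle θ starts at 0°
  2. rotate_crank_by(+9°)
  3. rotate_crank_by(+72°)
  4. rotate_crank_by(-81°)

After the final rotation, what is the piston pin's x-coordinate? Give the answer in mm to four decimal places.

set_geometry: r = 47 mm, L = 121 mm, e = 17 mm; θ ← 0°
rotate_crank_by(+9°): θ ← 0° +9° = 9°
rotate_crank_by(+72°): θ ← 9° +72° = 81°
rotate_crank_by(-81°): θ ← 81° -81° = 0°
crank pin P = (r cos θ, r sin θ) = (47.000000, 0.000000)
h = r sin θ − e = 0.000000 − 17 = -17.000000
x = r cos θ + √(L² − h²) = 47.000000 + √(14641.0 − 289.0000) = 47.000000 + 119.799833 = 166.799833

166.7998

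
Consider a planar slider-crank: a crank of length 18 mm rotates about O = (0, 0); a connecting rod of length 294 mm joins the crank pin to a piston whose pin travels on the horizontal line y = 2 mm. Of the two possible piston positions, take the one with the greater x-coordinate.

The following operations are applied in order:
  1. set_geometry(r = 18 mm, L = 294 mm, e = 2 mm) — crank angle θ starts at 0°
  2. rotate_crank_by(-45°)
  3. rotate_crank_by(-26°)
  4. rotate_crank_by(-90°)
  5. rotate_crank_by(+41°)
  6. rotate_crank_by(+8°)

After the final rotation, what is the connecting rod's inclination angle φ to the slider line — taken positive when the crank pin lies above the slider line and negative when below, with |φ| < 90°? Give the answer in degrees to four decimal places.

-3.6447

set_geometry: r = 18 mm, L = 294 mm, e = 2 mm; θ ← 0°
rotate_crank_by(-45°): θ ← 0° -45° = -45°
rotate_crank_by(-26°): θ ← -45° -26° = -71°
rotate_crank_by(-90°): θ ← -71° -90° = -161°
rotate_crank_by(+41°): θ ← -161° +41° = -120°
rotate_crank_by(+8°): θ ← -120° +8° = -112°
crank pin P = (r cos θ, r sin θ) = (-6.742919, -16.689309)
h = r sin θ − e = -16.689309 − 2 = -18.689309
sin φ = h / L = -18.689309 / 294 = -0.06356908
φ = arcsin(-0.06356908) = -3.644698°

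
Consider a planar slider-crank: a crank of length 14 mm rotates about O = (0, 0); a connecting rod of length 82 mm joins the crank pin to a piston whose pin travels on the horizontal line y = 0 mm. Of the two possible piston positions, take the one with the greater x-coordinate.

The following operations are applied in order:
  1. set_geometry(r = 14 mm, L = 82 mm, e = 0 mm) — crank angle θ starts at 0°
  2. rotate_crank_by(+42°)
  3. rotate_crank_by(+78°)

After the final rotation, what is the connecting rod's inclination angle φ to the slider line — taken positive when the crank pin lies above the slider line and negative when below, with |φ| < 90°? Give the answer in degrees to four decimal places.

8.5028

set_geometry: r = 14 mm, L = 82 mm, e = 0 mm; θ ← 0°
rotate_crank_by(+42°): θ ← 0° +42° = 42°
rotate_crank_by(+78°): θ ← 42° +78° = 120°
crank pin P = (r cos θ, r sin θ) = (-7.000000, 12.124356)
h = r sin θ − e = 12.124356 − 0 = 12.124356
sin φ = h / L = 12.124356 / 82 = 0.14785800
φ = arcsin(0.14785800) = 8.502815°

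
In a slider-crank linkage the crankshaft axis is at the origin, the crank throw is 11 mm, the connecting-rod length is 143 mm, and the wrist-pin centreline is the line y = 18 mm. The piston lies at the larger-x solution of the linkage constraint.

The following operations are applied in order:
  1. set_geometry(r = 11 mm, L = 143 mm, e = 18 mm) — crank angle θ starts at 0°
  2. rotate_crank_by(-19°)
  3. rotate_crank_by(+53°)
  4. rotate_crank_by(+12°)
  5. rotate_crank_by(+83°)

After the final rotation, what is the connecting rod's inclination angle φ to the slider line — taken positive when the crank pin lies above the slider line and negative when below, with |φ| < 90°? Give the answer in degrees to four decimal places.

set_geometry: r = 11 mm, L = 143 mm, e = 18 mm; θ ← 0°
rotate_crank_by(-19°): θ ← 0° -19° = -19°
rotate_crank_by(+53°): θ ← -19° +53° = 34°
rotate_crank_by(+12°): θ ← 34° +12° = 46°
rotate_crank_by(+83°): θ ← 46° +83° = 129°
crank pin P = (r cos θ, r sin θ) = (-6.922524, 8.548606)
h = r sin θ − e = 8.548606 − 18 = -9.451394
sin φ = h / L = -9.451394 / 143 = -0.06609367
φ = arcsin(-0.06609367) = -3.789651°

-3.7897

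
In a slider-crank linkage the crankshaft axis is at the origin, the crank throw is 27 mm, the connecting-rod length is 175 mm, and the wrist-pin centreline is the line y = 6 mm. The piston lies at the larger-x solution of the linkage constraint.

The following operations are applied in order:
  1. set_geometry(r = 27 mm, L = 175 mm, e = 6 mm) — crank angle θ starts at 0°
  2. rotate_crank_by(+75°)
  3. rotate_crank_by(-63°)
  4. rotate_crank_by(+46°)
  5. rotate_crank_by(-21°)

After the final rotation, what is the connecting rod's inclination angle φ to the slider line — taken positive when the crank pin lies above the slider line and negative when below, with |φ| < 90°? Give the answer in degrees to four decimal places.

set_geometry: r = 27 mm, L = 175 mm, e = 6 mm; θ ← 0°
rotate_crank_by(+75°): θ ← 0° +75° = 75°
rotate_crank_by(-63°): θ ← 75° -63° = 12°
rotate_crank_by(+46°): θ ← 12° +46° = 58°
rotate_crank_by(-21°): θ ← 58° -21° = 37°
crank pin P = (r cos θ, r sin θ) = (21.563159, 16.249006)
h = r sin θ − e = 16.249006 − 6 = 10.249006
sin φ = h / L = 10.249006 / 175 = 0.05856575
φ = arcsin(0.05856575) = 3.357491°

3.3575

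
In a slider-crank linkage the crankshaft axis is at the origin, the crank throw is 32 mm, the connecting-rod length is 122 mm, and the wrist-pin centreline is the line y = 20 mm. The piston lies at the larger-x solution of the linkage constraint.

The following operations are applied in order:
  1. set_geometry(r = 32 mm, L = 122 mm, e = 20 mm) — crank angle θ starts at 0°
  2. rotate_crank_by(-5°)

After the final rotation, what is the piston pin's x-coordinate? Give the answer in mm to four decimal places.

151.7309

set_geometry: r = 32 mm, L = 122 mm, e = 20 mm; θ ← 0°
rotate_crank_by(-5°): θ ← 0° -5° = -5°
crank pin P = (r cos θ, r sin θ) = (31.878230, -2.788984)
h = r sin θ − e = -2.788984 − 20 = -22.788984
x = r cos θ + √(L² − h²) = 31.878230 + √(14884.0 − 519.3378) = 31.878230 + 119.852669 = 151.730899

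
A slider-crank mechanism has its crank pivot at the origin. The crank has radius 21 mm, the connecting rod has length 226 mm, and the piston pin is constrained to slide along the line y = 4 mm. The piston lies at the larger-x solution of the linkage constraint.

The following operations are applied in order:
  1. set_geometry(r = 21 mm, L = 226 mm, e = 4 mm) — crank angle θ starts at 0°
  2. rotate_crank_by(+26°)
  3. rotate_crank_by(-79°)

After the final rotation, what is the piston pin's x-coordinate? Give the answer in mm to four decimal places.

set_geometry: r = 21 mm, L = 226 mm, e = 4 mm; θ ← 0°
rotate_crank_by(+26°): θ ← 0° +26° = 26°
rotate_crank_by(-79°): θ ← 26° -79° = -53°
crank pin P = (r cos θ, r sin θ) = (12.638115, -16.771346)
h = r sin θ − e = -16.771346 − 4 = -20.771346
x = r cos θ + √(L² − h²) = 12.638115 + √(51076.0 − 431.4488) = 12.638115 + 225.043443 = 237.681558

237.6816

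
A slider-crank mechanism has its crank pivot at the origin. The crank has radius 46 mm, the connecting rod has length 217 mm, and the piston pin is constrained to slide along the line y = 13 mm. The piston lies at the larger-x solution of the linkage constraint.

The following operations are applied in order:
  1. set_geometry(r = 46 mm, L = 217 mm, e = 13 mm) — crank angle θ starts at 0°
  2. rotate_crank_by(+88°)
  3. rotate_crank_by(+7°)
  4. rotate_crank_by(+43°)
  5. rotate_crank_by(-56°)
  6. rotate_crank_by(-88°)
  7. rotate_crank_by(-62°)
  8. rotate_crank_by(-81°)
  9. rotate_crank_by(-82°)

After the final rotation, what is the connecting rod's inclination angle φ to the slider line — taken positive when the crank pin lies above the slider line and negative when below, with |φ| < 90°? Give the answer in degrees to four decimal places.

set_geometry: r = 46 mm, L = 217 mm, e = 13 mm; θ ← 0°
rotate_crank_by(+88°): θ ← 0° +88° = 88°
rotate_crank_by(+7°): θ ← 88° +7° = 95°
rotate_crank_by(+43°): θ ← 95° +43° = 138°
rotate_crank_by(-56°): θ ← 138° -56° = 82°
rotate_crank_by(-88°): θ ← 82° -88° = -6°
rotate_crank_by(-62°): θ ← -6° -62° = -68°
rotate_crank_by(-81°): θ ← -68° -81° = -149°
rotate_crank_by(-82°): θ ← -149° -82° = -231°
crank pin P = (r cos θ, r sin θ) = (-28.948738, 35.748714)
h = r sin θ − e = 35.748714 − 13 = 22.748714
sin φ = h / L = 22.748714 / 217 = 0.10483278
φ = arcsin(0.10483278) = 6.017533°

6.0175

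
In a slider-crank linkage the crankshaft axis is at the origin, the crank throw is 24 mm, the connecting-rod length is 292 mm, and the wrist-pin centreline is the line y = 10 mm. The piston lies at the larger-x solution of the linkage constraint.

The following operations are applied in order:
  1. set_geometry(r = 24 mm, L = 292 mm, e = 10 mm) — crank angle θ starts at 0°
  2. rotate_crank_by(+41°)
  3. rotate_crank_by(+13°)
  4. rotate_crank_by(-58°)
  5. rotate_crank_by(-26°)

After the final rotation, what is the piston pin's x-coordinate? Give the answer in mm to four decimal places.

311.9547

set_geometry: r = 24 mm, L = 292 mm, e = 10 mm; θ ← 0°
rotate_crank_by(+41°): θ ← 0° +41° = 41°
rotate_crank_by(+13°): θ ← 41° +13° = 54°
rotate_crank_by(-58°): θ ← 54° -58° = -4°
rotate_crank_by(-26°): θ ← -4° -26° = -30°
crank pin P = (r cos θ, r sin θ) = (20.784610, -12.000000)
h = r sin θ − e = -12.000000 − 10 = -22.000000
x = r cos θ + √(L² − h²) = 20.784610 + √(85264.0 − 484.0000) = 20.784610 + 291.170053 = 311.954663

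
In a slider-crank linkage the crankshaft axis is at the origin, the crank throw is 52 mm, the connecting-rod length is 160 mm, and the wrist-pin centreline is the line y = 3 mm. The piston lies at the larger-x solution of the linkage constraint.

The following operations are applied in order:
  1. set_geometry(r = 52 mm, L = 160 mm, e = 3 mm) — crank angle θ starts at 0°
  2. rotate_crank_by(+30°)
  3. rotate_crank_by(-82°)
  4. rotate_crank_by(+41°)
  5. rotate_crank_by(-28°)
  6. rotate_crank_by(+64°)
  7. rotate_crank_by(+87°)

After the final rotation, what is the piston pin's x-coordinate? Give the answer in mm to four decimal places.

133.9992

set_geometry: r = 52 mm, L = 160 mm, e = 3 mm; θ ← 0°
rotate_crank_by(+30°): θ ← 0° +30° = 30°
rotate_crank_by(-82°): θ ← 30° -82° = -52°
rotate_crank_by(+41°): θ ← -52° +41° = -11°
rotate_crank_by(-28°): θ ← -11° -28° = -39°
rotate_crank_by(+64°): θ ← -39° +64° = 25°
rotate_crank_by(+87°): θ ← 25° +87° = 112°
crank pin P = (r cos θ, r sin θ) = (-19.479543, 48.213560)
h = r sin θ − e = 48.213560 − 3 = 45.213560
x = r cos θ + √(L² − h²) = -19.479543 + √(25600.0 − 2044.2660) = -19.479543 + 153.478774 = 133.999231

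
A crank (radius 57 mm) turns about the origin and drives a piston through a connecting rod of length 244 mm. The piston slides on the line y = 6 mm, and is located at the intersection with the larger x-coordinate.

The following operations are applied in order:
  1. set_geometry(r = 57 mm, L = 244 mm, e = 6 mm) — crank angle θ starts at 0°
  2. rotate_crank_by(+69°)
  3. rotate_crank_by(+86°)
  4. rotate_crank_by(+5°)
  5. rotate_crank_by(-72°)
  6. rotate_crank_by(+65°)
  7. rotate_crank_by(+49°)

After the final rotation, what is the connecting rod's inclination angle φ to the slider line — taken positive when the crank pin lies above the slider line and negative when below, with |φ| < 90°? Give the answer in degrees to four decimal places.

-6.4364

set_geometry: r = 57 mm, L = 244 mm, e = 6 mm; θ ← 0°
rotate_crank_by(+69°): θ ← 0° +69° = 69°
rotate_crank_by(+86°): θ ← 69° +86° = 155°
rotate_crank_by(+5°): θ ← 155° +5° = 160°
rotate_crank_by(-72°): θ ← 160° -72° = 88°
rotate_crank_by(+65°): θ ← 88° +65° = 153°
rotate_crank_by(+49°): θ ← 153° +49° = 202°
crank pin P = (r cos θ, r sin θ) = (-52.849480, -21.352576)
h = r sin θ − e = -21.352576 − 6 = -27.352576
sin φ = h / L = -27.352576 / 244 = -0.11210072
φ = arcsin(-0.11210072) = -6.436427°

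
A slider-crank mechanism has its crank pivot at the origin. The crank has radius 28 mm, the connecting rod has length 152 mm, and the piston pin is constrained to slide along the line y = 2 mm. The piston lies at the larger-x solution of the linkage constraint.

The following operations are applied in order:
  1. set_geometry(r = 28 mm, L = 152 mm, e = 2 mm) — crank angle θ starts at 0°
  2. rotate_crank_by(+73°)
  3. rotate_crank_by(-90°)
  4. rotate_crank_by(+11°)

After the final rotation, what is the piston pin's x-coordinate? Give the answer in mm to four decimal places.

set_geometry: r = 28 mm, L = 152 mm, e = 2 mm; θ ← 0°
rotate_crank_by(+73°): θ ← 0° +73° = 73°
rotate_crank_by(-90°): θ ← 73° -90° = -17°
rotate_crank_by(+11°): θ ← -17° +11° = -6°
crank pin P = (r cos θ, r sin θ) = (27.846613, -2.926797)
h = r sin θ − e = -2.926797 − 2 = -4.926797
x = r cos θ + √(L² − h²) = 27.846613 + √(23104.0 − 24.2733) = 27.846613 + 151.920133 = 179.766746

179.7667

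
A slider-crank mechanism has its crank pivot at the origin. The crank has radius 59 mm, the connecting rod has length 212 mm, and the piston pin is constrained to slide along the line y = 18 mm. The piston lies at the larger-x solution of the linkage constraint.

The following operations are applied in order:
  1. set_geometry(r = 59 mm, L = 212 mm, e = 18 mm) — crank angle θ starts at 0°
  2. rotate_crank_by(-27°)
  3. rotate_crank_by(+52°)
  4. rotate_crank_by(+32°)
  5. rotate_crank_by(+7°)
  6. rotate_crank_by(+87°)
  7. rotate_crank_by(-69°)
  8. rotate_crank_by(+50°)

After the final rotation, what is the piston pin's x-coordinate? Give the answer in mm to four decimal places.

170.9399

set_geometry: r = 59 mm, L = 212 mm, e = 18 mm; θ ← 0°
rotate_crank_by(-27°): θ ← 0° -27° = -27°
rotate_crank_by(+52°): θ ← -27° +52° = 25°
rotate_crank_by(+32°): θ ← 25° +32° = 57°
rotate_crank_by(+7°): θ ← 57° +7° = 64°
rotate_crank_by(+87°): θ ← 64° +87° = 151°
rotate_crank_by(-69°): θ ← 151° -69° = 82°
rotate_crank_by(+50°): θ ← 82° +50° = 132°
crank pin P = (r cos θ, r sin θ) = (-39.478706, 43.845545)
h = r sin θ − e = 43.845545 − 18 = 25.845545
x = r cos θ + √(L² − h²) = -39.478706 + √(44944.0 − 667.9922) = -39.478706 + 210.418649 = 170.939943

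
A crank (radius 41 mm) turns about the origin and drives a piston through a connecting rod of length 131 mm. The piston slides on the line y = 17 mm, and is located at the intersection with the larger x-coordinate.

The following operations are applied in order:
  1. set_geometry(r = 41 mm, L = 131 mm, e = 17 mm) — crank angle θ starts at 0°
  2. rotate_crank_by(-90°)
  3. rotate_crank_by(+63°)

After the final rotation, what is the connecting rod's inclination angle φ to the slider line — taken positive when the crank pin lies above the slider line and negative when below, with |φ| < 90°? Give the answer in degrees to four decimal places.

set_geometry: r = 41 mm, L = 131 mm, e = 17 mm; θ ← 0°
rotate_crank_by(-90°): θ ← 0° -90° = -90°
rotate_crank_by(+63°): θ ← -90° +63° = -27°
crank pin P = (r cos θ, r sin θ) = (36.531267, -18.613610)
h = r sin θ − e = -18.613610 − 17 = -35.613610
sin φ = h / L = -35.613610 / 131 = -0.27185962
φ = arcsin(-0.27185962) = -15.774955°

-15.7750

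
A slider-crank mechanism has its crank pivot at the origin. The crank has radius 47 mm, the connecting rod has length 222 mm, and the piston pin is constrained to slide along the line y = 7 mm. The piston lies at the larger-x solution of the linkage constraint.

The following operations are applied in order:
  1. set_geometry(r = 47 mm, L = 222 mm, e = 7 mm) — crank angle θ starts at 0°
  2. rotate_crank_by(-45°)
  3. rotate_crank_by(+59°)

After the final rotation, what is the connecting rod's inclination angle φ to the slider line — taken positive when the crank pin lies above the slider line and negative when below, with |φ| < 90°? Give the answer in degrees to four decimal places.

1.1280

set_geometry: r = 47 mm, L = 222 mm, e = 7 mm; θ ← 0°
rotate_crank_by(-45°): θ ← 0° -45° = -45°
rotate_crank_by(+59°): θ ← -45° +59° = 14°
crank pin P = (r cos θ, r sin θ) = (45.603899, 11.370329)
h = r sin θ − e = 11.370329 − 7 = 4.370329
sin φ = h / L = 4.370329 / 222 = 0.01968617
φ = arcsin(0.01968617) = 1.128007°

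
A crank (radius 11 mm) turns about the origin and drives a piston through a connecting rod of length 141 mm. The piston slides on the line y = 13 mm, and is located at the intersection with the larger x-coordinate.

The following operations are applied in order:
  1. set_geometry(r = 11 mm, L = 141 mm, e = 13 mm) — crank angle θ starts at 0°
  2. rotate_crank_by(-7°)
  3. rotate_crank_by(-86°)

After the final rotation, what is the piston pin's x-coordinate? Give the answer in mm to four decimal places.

138.3693

set_geometry: r = 11 mm, L = 141 mm, e = 13 mm; θ ← 0°
rotate_crank_by(-7°): θ ← 0° -7° = -7°
rotate_crank_by(-86°): θ ← -7° -86° = -93°
crank pin P = (r cos θ, r sin θ) = (-0.575696, -10.984925)
h = r sin θ − e = -10.984925 − 13 = -23.984925
x = r cos θ + √(L² − h²) = -0.575696 + √(19881.0 − 575.2766) = -0.575696 + 138.945037 = 138.369342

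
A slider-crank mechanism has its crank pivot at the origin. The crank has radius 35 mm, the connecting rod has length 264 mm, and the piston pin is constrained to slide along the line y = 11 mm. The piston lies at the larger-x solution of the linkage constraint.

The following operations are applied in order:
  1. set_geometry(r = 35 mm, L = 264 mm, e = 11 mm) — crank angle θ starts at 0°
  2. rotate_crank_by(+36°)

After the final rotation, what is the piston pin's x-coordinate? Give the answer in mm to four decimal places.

set_geometry: r = 35 mm, L = 264 mm, e = 11 mm; θ ← 0°
rotate_crank_by(+36°): θ ← 0° +36° = 36°
crank pin P = (r cos θ, r sin θ) = (28.315595, 20.572484)
h = r sin θ − e = 20.572484 − 11 = 9.572484
x = r cos θ + √(L² − h²) = 28.315595 + √(69696.0 − 91.6324) = 28.315595 + 263.826397 = 292.141991

292.1420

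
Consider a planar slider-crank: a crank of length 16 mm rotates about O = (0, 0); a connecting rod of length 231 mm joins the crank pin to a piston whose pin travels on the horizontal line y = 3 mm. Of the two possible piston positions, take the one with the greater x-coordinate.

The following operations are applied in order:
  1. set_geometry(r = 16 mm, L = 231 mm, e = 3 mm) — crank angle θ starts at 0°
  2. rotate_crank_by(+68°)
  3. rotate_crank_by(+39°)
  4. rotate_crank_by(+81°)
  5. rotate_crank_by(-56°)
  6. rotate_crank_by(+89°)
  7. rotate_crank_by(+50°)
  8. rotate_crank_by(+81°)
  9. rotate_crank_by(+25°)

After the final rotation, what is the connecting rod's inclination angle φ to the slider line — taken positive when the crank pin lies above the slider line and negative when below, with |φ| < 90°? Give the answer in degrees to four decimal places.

set_geometry: r = 16 mm, L = 231 mm, e = 3 mm; θ ← 0°
rotate_crank_by(+68°): θ ← 0° +68° = 68°
rotate_crank_by(+39°): θ ← 68° +39° = 107°
rotate_crank_by(+81°): θ ← 107° +81° = 188°
rotate_crank_by(-56°): θ ← 188° -56° = 132°
rotate_crank_by(+89°): θ ← 132° +89° = 221°
rotate_crank_by(+50°): θ ← 221° +50° = 271°
rotate_crank_by(+81°): θ ← 271° +81° = 352°
rotate_crank_by(+25°): θ ← 352° +25° = 377°
crank pin P = (r cos θ, r sin θ) = (15.300876, 4.677947)
h = r sin θ − e = 4.677947 − 3 = 1.677947
sin φ = h / L = 1.677947 / 231 = 0.00726384
φ = arcsin(0.00726384) = 0.416191°

0.4162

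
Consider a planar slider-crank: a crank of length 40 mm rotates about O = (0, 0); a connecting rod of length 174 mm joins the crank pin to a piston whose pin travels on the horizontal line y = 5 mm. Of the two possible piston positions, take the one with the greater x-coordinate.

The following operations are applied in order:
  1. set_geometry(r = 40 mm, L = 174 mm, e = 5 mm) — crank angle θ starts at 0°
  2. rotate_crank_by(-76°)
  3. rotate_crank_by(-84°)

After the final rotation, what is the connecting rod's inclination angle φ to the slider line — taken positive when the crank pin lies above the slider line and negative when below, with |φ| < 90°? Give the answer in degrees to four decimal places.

-6.1632

set_geometry: r = 40 mm, L = 174 mm, e = 5 mm; θ ← 0°
rotate_crank_by(-76°): θ ← 0° -76° = -76°
rotate_crank_by(-84°): θ ← -76° -84° = -160°
crank pin P = (r cos θ, r sin θ) = (-37.587705, -13.680806)
h = r sin θ − e = -13.680806 − 5 = -18.680806
sin φ = h / L = -18.680806 / 174 = -0.10736095
φ = arcsin(-0.10736095) = -6.163208°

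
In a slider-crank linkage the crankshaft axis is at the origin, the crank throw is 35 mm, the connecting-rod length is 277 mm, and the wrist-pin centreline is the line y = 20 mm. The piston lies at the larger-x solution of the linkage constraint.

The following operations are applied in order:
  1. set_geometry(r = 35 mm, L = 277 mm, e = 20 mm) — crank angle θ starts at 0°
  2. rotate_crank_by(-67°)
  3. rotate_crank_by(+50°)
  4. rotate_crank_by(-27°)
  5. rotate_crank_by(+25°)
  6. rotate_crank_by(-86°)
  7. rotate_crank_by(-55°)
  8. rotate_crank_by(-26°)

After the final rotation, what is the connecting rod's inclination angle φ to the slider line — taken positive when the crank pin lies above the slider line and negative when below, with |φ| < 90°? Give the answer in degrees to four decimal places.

-3.3821

set_geometry: r = 35 mm, L = 277 mm, e = 20 mm; θ ← 0°
rotate_crank_by(-67°): θ ← 0° -67° = -67°
rotate_crank_by(+50°): θ ← -67° +50° = -17°
rotate_crank_by(-27°): θ ← -17° -27° = -44°
rotate_crank_by(+25°): θ ← -44° +25° = -19°
rotate_crank_by(-86°): θ ← -19° -86° = -105°
rotate_crank_by(-55°): θ ← -105° -55° = -160°
rotate_crank_by(-26°): θ ← -160° -26° = -186°
crank pin P = (r cos θ, r sin θ) = (-34.808266, 3.658496)
h = r sin θ − e = 3.658496 − 20 = -16.341504
sin φ = h / L = -16.341504 / 277 = -0.05899460
φ = arcsin(-0.05899460) = -3.382105°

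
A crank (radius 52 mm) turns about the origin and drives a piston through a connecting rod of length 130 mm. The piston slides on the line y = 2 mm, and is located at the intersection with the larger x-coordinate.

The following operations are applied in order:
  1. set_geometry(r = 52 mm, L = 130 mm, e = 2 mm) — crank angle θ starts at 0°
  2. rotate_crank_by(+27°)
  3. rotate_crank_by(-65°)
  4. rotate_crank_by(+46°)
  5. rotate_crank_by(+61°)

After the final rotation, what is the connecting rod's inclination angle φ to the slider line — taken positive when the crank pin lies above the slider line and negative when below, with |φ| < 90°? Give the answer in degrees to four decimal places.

20.9803

set_geometry: r = 52 mm, L = 130 mm, e = 2 mm; θ ← 0°
rotate_crank_by(+27°): θ ← 0° +27° = 27°
rotate_crank_by(-65°): θ ← 27° -65° = -38°
rotate_crank_by(+46°): θ ← -38° +46° = 8°
rotate_crank_by(+61°): θ ← 8° +61° = 69°
crank pin P = (r cos θ, r sin θ) = (18.635133, 48.546182)
h = r sin θ − e = 48.546182 − 2 = 46.546182
sin φ = h / L = 46.546182 / 130 = 0.35804756
φ = arcsin(0.35804756) = 20.980338°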